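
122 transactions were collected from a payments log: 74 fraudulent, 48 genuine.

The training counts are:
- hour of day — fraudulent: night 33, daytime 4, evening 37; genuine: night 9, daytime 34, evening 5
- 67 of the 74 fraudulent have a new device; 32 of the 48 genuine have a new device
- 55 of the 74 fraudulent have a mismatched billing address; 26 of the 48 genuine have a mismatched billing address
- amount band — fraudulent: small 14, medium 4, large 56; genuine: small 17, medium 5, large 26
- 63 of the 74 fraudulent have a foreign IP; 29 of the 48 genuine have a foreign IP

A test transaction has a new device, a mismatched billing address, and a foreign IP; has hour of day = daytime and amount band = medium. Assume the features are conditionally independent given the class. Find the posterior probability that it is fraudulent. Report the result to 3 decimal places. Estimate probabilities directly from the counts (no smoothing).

fraudulent: (74/122) × (4/74) × (67/74) × (55/74) × (4/74) × (63/74) ≈ 0.00101534
genuine: (48/122) × (34/48) × (32/48) × (26/48) × (5/48) × (29/48) ≈ 0.00633352
P(fraudulent | x) = 0.00101534 / 0.00734886 ≈ 0.138

0.138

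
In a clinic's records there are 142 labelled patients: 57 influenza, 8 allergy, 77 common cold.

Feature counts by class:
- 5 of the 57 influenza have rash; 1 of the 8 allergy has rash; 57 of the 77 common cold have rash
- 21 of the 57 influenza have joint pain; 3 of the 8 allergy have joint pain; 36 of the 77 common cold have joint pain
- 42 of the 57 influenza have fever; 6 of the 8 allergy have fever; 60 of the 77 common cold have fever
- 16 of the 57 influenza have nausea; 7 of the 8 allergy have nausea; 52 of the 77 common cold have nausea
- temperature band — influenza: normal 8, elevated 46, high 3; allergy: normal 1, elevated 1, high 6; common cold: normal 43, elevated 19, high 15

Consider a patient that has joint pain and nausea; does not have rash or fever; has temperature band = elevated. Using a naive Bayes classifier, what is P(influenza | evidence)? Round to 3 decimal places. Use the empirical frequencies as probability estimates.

influenza: (57/142) × (52/57) × (21/57) × (15/57) × (16/57) × (46/57) ≈ 0.00804274
allergy: (8/142) × (7/8) × (3/8) × (2/8) × (7/8) × (1/8) ≈ 0.000505474
common cold: (77/142) × (20/77) × (36/77) × (17/77) × (52/77) × (19/77) ≈ 0.00242263
P(influenza | x) = 0.00804274 / 0.010970844 ≈ 0.733

0.733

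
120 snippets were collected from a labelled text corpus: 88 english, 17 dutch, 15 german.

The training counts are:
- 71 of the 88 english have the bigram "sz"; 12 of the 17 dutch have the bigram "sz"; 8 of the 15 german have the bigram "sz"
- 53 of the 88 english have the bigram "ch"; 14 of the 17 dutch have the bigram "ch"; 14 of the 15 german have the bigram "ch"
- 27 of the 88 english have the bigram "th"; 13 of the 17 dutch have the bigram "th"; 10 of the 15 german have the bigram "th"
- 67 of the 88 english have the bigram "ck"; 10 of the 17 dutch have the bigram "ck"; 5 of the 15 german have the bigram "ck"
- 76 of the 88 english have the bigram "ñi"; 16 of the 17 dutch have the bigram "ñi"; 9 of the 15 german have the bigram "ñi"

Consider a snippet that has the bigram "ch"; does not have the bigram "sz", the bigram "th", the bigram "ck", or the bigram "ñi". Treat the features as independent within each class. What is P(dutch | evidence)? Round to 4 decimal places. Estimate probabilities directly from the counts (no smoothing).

0.0281

english: (88/120) × (17/88) × (53/88) × (61/88) × (21/88) × (12/88) ≈ 0.00192461
dutch: (17/120) × (5/17) × (14/17) × (4/17) × (7/17) × (1/17) ≈ 0.00019556
german: (15/120) × (7/15) × (14/15) × (5/15) × (10/15) × (6/15) ≈ 0.00483951
P(dutch | x) = 0.00019556 / 0.00695968 ≈ 0.0281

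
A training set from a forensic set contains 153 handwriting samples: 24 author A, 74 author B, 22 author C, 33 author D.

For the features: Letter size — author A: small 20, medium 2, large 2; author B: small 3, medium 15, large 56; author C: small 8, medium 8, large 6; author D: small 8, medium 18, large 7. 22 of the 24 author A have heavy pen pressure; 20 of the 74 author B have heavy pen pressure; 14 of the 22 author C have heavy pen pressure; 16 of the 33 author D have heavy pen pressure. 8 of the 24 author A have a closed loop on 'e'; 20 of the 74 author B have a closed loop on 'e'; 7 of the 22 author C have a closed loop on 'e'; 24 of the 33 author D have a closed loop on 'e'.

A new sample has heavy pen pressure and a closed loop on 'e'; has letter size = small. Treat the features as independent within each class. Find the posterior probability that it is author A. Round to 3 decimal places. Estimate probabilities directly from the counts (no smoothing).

author A: (24/153) × (20/24) × (22/24) × (8/24) ≈ 0.0399419
author B: (74/153) × (3/74) × (20/74) × (20/74) ≈ 0.00143227
author C: (22/153) × (8/22) × (14/22) × (7/22) ≈ 0.0105872
author D: (33/153) × (8/33) × (16/33) × (24/33) ≈ 0.0184375
P(author A | x) = 0.0399419 / 0.07039887 ≈ 0.567

0.567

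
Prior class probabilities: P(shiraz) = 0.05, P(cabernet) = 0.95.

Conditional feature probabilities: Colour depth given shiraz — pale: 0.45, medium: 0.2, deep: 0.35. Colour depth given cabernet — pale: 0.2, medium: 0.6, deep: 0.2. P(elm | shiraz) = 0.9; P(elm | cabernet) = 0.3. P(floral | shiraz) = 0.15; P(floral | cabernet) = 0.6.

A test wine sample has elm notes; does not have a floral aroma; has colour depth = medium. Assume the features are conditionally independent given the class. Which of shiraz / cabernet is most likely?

shiraz: 0.05 × 0.2 × 0.9 × (1−0.15) = 0.00765
cabernet: 0.95 × 0.6 × 0.3 × (1−0.6) = 0.0684
Highest score → cabernet.

cabernet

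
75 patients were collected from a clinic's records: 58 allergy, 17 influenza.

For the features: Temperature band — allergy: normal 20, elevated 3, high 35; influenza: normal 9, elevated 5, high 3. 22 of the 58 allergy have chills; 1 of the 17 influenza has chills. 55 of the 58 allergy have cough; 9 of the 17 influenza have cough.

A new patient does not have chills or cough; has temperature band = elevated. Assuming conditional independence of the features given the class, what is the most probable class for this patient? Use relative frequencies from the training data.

influenza

allergy: (58/75) × (3/58) × (36/58) × (3/58) ≈ 0.00128419
influenza: (17/75) × (5/17) × (16/17) × (8/17) ≈ 0.0295271
Highest score → influenza.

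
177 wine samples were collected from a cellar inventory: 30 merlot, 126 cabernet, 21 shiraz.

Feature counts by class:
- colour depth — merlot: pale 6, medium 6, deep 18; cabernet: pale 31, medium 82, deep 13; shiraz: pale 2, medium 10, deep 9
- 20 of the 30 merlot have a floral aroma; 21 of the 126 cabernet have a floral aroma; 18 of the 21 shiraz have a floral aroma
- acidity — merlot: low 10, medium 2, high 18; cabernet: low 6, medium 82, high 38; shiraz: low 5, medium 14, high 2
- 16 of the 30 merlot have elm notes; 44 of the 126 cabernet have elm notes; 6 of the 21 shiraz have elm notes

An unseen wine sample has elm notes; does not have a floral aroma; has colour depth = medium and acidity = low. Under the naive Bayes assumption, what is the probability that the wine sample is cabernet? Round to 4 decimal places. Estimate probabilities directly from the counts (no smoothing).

0.7151

merlot: (30/177) × (6/30) × (10/30) × (10/30) × (16/30) ≈ 0.00200879
cabernet: (126/177) × (82/126) × (105/126) × (6/126) × (44/126) ≈ 0.00641981
shiraz: (21/177) × (10/21) × (3/21) × (5/21) × (6/21) ≈ 0.000549049
P(cabernet | x) = 0.00641981 / 0.008977649 ≈ 0.7151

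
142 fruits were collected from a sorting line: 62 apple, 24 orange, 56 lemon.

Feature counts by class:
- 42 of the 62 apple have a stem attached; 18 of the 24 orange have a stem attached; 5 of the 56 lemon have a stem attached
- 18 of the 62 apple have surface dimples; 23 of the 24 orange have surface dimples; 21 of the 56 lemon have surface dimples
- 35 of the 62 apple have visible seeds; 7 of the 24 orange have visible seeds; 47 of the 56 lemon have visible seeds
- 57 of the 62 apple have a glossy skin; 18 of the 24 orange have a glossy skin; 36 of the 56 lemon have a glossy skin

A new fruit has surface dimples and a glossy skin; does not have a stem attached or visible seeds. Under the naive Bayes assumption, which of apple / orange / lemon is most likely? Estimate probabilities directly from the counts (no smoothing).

apple: (62/142) × (20/62) × (18/62) × (27/62) × (57/62) ≈ 0.0163711
orange: (24/142) × (6/24) × (23/24) × (17/24) × (18/24) ≈ 0.0215119
lemon: (56/142) × (51/56) × (21/56) × (9/56) × (36/56) ≈ 0.013915
Highest score → orange.

orange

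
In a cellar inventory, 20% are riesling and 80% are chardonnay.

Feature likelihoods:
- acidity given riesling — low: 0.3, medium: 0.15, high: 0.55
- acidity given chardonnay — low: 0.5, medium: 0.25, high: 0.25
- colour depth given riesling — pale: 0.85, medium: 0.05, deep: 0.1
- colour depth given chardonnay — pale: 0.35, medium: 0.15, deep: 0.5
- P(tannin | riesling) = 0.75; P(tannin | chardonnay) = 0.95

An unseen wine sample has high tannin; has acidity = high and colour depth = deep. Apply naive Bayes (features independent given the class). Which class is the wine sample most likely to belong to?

chardonnay

riesling: 0.2 × 0.55 × 0.1 × 0.75 = 0.00825
chardonnay: 0.8 × 0.25 × 0.5 × 0.95 = 0.095
Highest score → chardonnay.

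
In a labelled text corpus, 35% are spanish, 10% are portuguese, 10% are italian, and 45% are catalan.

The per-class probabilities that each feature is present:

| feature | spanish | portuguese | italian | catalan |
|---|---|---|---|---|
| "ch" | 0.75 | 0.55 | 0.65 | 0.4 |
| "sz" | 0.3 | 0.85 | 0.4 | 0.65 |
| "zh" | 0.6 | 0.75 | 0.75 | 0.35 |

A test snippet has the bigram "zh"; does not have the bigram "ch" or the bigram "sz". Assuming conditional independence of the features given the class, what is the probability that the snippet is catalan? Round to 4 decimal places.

0.3649

spanish: 0.35 × (1−0.75) × (1−0.3) × 0.6 = 0.03675
portuguese: 0.1 × (1−0.55) × (1−0.85) × 0.75 = 0.0050625
italian: 0.1 × (1−0.65) × (1−0.4) × 0.75 = 0.01575
catalan: 0.45 × (1−0.4) × (1−0.65) × 0.35 = 0.033075
P(catalan | x) = 0.033075 / 0.0906375 ≈ 0.3649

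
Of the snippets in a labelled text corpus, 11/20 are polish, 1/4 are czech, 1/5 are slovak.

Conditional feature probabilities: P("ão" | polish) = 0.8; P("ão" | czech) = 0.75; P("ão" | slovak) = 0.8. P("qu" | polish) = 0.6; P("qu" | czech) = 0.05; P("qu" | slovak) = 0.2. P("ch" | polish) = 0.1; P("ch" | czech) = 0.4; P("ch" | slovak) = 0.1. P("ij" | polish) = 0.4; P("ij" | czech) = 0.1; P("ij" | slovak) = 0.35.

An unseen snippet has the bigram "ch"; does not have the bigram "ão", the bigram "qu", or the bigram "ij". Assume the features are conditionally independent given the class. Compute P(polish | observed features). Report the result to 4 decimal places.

0.1012

polish: 0.55 × (1−0.8) × (1−0.6) × 0.1 × (1−0.4) = 0.00264
czech: 0.25 × (1−0.75) × (1−0.05) × 0.4 × (1−0.1) = 0.021375
slovak: 0.2 × (1−0.8) × (1−0.2) × 0.1 × (1−0.35) = 0.00208
P(polish | x) = 0.00264 / 0.026095 ≈ 0.1012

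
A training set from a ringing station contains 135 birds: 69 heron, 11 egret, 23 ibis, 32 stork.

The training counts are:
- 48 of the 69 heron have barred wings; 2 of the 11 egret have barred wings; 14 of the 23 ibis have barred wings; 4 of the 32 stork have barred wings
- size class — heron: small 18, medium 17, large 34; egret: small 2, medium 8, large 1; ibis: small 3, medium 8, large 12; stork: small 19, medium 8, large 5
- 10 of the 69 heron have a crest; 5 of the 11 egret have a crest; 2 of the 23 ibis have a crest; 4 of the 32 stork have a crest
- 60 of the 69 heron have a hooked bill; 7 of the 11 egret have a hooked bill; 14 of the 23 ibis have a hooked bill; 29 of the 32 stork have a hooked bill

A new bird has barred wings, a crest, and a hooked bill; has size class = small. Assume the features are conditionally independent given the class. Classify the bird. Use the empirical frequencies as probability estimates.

heron

heron: (69/135) × (48/69) × (18/69) × (10/69) × (60/69) ≈ 0.0116892
egret: (11/135) × (2/11) × (2/11) × (5/11) × (7/11) ≈ 0.000779141
ibis: (23/135) × (14/23) × (3/23) × (2/23) × (14/23) ≈ 0.000715962
stork: (32/135) × (4/32) × (19/32) × (4/32) × (29/32) ≈ 0.00199291
Highest score → heron.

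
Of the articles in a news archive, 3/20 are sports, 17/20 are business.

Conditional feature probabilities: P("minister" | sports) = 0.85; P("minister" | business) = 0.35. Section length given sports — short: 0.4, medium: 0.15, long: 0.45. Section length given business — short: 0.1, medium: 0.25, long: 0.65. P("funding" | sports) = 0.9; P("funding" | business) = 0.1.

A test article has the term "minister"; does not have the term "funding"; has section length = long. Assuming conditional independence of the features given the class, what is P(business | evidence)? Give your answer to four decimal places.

sports: 0.15 × 0.85 × 0.45 × (1−0.9) = 0.0057375
business: 0.85 × 0.35 × 0.65 × (1−0.1) = 0.1740375
P(business | x) = 0.1740375 / 0.179775 ≈ 0.9681

0.9681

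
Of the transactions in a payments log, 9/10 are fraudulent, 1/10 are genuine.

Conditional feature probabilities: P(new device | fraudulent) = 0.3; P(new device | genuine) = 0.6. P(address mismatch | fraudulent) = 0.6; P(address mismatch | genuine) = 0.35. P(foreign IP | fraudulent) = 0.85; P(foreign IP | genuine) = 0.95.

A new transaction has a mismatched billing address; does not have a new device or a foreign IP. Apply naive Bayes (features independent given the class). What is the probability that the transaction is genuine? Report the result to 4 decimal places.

fraudulent: 0.9 × (1−0.3) × 0.6 × (1−0.85) = 0.0567
genuine: 0.1 × (1−0.6) × 0.35 × (1−0.95) = 0.0007
P(genuine | x) = 0.0007 / 0.0574 ≈ 0.0122

0.0122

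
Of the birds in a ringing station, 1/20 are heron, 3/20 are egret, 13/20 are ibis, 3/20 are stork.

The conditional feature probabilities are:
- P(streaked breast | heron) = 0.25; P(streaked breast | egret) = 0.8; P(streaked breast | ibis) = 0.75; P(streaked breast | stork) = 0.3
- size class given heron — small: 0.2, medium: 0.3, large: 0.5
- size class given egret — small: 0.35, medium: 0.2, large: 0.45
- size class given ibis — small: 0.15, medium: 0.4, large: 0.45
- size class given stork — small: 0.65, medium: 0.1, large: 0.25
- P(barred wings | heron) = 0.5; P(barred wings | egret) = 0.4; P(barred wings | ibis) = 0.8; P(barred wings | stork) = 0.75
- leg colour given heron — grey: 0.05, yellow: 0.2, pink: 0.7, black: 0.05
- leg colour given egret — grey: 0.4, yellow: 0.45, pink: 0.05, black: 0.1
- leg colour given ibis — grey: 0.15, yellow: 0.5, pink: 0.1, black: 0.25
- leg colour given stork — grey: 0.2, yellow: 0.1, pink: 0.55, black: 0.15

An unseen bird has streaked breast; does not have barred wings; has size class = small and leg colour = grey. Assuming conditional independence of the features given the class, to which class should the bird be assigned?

egret

heron: 0.05 × 0.25 × 0.2 × (1−0.5) × 0.05 = 0.0000625
egret: 0.15 × 0.8 × 0.35 × (1−0.4) × 0.4 = 0.01008
ibis: 0.65 × 0.75 × 0.15 × (1−0.8) × 0.15 = 0.00219375
stork: 0.15 × 0.3 × 0.65 × (1−0.75) × 0.2 = 0.0014625
Highest score → egret.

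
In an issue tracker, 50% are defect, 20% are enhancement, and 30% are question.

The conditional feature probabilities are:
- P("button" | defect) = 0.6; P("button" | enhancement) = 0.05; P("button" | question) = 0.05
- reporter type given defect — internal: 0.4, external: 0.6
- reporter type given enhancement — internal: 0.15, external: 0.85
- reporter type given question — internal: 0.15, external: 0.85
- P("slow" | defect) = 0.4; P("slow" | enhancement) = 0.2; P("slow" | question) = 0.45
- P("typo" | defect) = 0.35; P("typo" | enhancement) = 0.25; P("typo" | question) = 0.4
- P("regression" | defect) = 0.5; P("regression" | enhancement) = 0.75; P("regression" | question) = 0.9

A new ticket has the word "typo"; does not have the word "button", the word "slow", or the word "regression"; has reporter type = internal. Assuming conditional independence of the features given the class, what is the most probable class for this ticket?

defect

defect: 0.5 × (1−0.6) × 0.4 × (1−0.4) × 0.35 × (1−0.5) = 0.0084
enhancement: 0.2 × (1−0.05) × 0.15 × (1−0.2) × 0.25 × (1−0.75) = 0.001425
question: 0.3 × (1−0.05) × 0.15 × (1−0.45) × 0.4 × (1−0.9) = 0.0009405
Highest score → defect.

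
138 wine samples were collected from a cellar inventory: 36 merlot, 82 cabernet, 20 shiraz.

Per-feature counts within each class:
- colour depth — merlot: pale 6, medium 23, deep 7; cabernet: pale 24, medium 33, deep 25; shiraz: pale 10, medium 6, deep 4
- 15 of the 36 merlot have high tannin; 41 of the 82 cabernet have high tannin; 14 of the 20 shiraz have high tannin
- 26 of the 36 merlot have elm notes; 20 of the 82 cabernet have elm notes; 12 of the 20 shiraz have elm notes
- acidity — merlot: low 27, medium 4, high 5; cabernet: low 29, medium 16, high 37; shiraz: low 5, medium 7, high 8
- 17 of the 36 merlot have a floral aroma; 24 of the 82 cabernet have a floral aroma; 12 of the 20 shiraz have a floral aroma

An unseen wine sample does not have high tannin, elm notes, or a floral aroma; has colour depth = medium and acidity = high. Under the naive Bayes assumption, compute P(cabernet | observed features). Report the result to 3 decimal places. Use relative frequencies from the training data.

0.911

merlot: (36/138) × (23/36) × (21/36) × (10/36) × (5/36) × (19/36) ≈ 0.00197962
cabernet: (82/138) × (33/82) × (41/82) × (62/82) × (37/82) × (58/82) ≈ 0.0288526
shiraz: (20/138) × (6/20) × (6/20) × (8/20) × (8/20) × (8/20) ≈ 0.000834783
P(cabernet | x) = 0.0288526 / 0.031667003 ≈ 0.911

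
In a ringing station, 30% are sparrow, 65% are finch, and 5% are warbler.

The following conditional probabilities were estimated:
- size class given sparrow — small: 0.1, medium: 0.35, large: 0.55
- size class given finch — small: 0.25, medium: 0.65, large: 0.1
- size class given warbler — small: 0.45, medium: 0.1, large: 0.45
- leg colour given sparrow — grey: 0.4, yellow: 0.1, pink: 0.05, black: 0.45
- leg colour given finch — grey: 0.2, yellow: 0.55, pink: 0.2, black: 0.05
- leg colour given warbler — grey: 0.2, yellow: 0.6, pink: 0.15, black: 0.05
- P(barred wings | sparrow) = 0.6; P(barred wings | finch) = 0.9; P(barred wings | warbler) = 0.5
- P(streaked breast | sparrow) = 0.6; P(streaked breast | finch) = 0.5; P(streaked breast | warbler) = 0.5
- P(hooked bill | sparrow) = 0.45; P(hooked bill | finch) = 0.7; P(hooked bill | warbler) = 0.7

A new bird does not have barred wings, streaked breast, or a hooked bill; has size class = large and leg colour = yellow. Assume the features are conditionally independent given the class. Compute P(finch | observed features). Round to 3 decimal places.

0.179

sparrow: 0.3 × 0.55 × 0.1 × (1−0.6) × (1−0.6) × (1−0.45) = 0.001452
finch: 0.65 × 0.1 × 0.55 × (1−0.9) × (1−0.5) × (1−0.7) = 0.00053625
warbler: 0.05 × 0.45 × 0.6 × (1−0.5) × (1−0.5) × (1−0.7) = 0.0010125
P(finch | x) = 0.00053625 / 0.00300075 ≈ 0.179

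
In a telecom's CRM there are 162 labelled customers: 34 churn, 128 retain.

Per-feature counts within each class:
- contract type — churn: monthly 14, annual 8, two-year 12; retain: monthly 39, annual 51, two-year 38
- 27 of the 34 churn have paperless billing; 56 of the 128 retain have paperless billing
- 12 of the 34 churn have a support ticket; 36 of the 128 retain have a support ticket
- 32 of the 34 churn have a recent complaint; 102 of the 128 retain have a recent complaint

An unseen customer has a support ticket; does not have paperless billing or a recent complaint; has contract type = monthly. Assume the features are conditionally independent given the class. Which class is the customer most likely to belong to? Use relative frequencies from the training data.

churn: (34/162) × (14/34) × (7/34) × (12/34) × (2/34) ≈ 0.00036939
retain: (128/162) × (39/128) × (72/128) × (36/128) × (26/128) = 0.0077362060546875
Highest score → retain.

retain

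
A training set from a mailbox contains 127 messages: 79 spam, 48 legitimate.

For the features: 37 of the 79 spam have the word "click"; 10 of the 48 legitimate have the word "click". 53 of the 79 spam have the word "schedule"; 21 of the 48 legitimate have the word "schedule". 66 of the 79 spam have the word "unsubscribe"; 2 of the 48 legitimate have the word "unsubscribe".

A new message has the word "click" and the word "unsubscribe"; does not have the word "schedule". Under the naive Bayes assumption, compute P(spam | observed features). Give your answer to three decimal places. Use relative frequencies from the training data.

0.977

spam: (79/127) × (37/79) × (26/79) × (66/79) ≈ 0.0801053
legitimate: (48/127) × (10/48) × (27/48) × (2/48) ≈ 0.00184547
P(spam | x) = 0.0801053 / 0.08195077 ≈ 0.977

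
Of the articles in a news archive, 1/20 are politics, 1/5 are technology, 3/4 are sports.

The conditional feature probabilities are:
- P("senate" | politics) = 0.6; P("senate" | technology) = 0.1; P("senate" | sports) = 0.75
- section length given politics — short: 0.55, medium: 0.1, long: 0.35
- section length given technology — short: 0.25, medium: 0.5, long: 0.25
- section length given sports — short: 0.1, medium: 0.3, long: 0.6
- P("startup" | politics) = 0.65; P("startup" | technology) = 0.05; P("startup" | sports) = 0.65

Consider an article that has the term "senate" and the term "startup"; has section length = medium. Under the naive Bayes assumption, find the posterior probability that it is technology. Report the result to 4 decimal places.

0.0045

politics: 0.05 × 0.6 × 0.1 × 0.65 = 0.00195
technology: 0.2 × 0.1 × 0.5 × 0.05 = 0.0005
sports: 0.75 × 0.75 × 0.3 × 0.65 = 0.1096875
P(technology | x) = 0.0005 / 0.1121375 ≈ 0.0045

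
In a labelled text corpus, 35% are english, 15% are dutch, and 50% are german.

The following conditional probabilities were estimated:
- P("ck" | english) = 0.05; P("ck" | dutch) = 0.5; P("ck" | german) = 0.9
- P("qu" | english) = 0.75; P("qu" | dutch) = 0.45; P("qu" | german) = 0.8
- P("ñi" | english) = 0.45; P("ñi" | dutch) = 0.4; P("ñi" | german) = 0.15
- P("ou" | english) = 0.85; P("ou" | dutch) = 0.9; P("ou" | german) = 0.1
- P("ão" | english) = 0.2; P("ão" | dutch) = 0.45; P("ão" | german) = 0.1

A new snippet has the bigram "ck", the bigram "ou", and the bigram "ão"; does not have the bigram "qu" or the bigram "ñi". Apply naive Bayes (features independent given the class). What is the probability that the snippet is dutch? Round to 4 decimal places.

0.8952

english: 0.35 × 0.05 × (1−0.75) × (1−0.45) × 0.85 × 0.2 = 0.0004090625
dutch: 0.15 × 0.5 × (1−0.45) × (1−0.4) × 0.9 × 0.45 = 0.01002375
german: 0.5 × 0.9 × (1−0.8) × (1−0.15) × 0.1 × 0.1 = 0.000765
P(dutch | x) = 0.01002375 / 0.0111978125 ≈ 0.8952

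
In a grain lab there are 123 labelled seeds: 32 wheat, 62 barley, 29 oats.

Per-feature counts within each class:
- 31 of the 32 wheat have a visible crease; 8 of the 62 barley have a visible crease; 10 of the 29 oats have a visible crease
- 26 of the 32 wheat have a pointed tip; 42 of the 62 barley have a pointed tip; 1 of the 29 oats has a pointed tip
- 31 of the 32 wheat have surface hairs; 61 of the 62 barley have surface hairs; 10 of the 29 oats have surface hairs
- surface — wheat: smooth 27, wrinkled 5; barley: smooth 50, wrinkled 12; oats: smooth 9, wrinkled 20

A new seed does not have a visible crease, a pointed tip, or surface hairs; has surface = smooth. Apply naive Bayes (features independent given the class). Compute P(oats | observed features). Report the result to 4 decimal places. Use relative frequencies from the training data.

0.9416

wheat: (32/123) × (1/32) × (6/32) × (1/32) × (27/32) ≈ 0.0000401939
barley: (62/123) × (54/62) × (20/62) × (1/62) × (50/62) ≈ 0.0018421
oats: (29/123) × (19/29) × (28/29) × (19/29) × (9/29) ≈ 0.0303255
P(oats | x) = 0.0303255 / 0.0322077939 ≈ 0.9416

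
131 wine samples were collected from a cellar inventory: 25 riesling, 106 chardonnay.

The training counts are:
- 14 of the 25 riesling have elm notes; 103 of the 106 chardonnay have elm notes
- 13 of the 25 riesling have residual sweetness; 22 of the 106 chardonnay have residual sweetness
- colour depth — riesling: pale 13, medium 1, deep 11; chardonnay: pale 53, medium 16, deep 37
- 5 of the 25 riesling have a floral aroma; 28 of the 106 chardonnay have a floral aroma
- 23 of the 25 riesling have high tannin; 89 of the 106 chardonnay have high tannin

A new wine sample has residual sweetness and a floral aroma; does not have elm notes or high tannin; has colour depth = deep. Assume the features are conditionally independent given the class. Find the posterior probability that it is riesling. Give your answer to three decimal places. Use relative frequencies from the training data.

riesling: (25/131) × (11/25) × (13/25) × (11/25) × (5/25) × (2/25) ≈ 0.000307395
chardonnay: (106/131) × (3/106) × (22/106) × (37/106) × (28/106) × (17/106) ≈ 0.0000702842
P(riesling | x) = 0.000307395 / 0.0003776792 ≈ 0.814

0.814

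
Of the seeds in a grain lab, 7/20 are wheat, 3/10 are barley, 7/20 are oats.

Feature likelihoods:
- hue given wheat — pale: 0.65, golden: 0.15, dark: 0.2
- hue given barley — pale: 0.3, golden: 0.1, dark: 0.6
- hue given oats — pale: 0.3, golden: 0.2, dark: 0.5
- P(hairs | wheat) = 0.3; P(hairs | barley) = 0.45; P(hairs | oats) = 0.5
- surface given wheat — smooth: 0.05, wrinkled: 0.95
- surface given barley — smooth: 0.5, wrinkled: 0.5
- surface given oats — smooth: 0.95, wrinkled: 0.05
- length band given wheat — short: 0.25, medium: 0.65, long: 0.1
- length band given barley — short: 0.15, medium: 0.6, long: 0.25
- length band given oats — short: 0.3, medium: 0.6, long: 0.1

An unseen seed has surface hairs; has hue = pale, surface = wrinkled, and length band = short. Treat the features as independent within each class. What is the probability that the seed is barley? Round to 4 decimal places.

0.1516

wheat: 0.35 × 0.65 × 0.3 × 0.95 × 0.25 = 0.016209375
barley: 0.3 × 0.3 × 0.45 × 0.5 × 0.15 = 0.0030375
oats: 0.35 × 0.3 × 0.5 × 0.05 × 0.3 = 0.0007875
P(barley | x) = 0.0030375 / 0.020034375 ≈ 0.1516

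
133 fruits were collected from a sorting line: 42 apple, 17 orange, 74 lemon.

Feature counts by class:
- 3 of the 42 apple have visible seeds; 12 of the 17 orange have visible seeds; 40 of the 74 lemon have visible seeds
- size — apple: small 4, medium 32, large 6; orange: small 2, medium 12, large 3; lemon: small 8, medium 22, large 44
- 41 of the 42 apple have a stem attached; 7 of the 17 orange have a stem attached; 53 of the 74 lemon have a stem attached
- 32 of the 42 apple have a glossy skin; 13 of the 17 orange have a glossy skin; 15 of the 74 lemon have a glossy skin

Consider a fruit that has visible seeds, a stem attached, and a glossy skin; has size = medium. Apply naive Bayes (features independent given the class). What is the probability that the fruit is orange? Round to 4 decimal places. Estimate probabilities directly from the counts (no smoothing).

apple: (42/133) × (3/42) × (32/42) × (41/42) × (32/42) ≈ 0.0127822
orange: (17/133) × (12/17) × (12/17) × (7/17) × (13/17) ≈ 0.0200542
lemon: (74/133) × (40/74) × (22/74) × (53/74) × (15/74) ≈ 0.0129808
P(orange | x) = 0.0200542 / 0.0458172 ≈ 0.4377

0.4377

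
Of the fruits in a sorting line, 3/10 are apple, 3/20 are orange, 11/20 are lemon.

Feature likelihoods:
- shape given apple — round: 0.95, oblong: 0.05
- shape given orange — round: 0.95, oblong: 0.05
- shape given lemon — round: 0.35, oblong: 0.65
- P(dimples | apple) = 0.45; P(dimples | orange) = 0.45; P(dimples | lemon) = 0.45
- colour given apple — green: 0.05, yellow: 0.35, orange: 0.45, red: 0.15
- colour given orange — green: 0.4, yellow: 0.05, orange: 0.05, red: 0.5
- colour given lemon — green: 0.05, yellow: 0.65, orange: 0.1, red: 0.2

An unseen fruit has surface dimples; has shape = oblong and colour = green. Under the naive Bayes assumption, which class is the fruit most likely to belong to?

apple: 0.3 × 0.05 × 0.45 × 0.05 = 0.0003375
orange: 0.15 × 0.05 × 0.45 × 0.4 = 0.00135
lemon: 0.55 × 0.65 × 0.45 × 0.05 = 0.00804375
Highest score → lemon.

lemon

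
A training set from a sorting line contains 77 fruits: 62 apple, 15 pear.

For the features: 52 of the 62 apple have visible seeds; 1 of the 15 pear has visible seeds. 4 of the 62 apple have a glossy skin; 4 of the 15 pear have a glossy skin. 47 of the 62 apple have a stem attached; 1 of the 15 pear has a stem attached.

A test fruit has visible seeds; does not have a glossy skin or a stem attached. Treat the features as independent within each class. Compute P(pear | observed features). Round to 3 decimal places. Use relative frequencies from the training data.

apple: (62/77) × (52/62) × (58/62) × (15/62) ≈ 0.152844
pear: (15/77) × (1/15) × (11/15) × (14/15) ≈ 0.00888889
P(pear | x) = 0.00888889 / 0.16173289 ≈ 0.055

0.055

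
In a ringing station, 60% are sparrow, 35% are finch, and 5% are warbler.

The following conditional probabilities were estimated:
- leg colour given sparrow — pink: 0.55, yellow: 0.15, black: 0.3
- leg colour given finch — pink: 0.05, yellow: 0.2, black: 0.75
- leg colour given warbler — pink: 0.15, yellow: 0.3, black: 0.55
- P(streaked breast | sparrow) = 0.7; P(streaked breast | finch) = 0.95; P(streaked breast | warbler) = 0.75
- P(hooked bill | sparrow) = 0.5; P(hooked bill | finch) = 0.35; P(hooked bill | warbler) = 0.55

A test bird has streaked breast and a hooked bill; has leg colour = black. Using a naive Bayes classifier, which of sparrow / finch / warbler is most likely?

sparrow: 0.6 × 0.3 × 0.7 × 0.5 = 0.063
finch: 0.35 × 0.75 × 0.95 × 0.35 = 0.08728125
warbler: 0.05 × 0.55 × 0.75 × 0.55 = 0.01134375
Highest score → finch.

finch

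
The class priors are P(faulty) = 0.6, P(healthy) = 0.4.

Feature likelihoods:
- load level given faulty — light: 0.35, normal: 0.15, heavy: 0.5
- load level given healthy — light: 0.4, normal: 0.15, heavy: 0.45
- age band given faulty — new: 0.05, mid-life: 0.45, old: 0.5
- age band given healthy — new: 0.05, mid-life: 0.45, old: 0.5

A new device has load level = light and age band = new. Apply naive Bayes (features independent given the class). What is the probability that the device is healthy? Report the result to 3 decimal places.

faulty: 0.6 × 0.35 × 0.05 = 0.0105
healthy: 0.4 × 0.4 × 0.05 = 0.008
P(healthy | x) = 0.008 / 0.0185 ≈ 0.432

0.432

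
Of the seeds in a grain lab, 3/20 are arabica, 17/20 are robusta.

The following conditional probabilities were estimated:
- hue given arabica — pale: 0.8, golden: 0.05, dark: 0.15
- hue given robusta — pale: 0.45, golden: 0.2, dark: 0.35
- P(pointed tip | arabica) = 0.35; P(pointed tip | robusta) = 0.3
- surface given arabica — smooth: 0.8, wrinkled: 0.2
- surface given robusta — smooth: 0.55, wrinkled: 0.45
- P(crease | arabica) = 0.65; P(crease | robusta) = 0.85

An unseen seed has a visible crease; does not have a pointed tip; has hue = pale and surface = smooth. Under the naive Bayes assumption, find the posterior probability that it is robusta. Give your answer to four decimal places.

0.7553

arabica: 0.15 × 0.8 × (1−0.35) × 0.8 × 0.65 = 0.04056
robusta: 0.85 × 0.45 × (1−0.3) × 0.55 × 0.85 = 0.125173125
P(robusta | x) = 0.125173125 / 0.165733125 ≈ 0.7553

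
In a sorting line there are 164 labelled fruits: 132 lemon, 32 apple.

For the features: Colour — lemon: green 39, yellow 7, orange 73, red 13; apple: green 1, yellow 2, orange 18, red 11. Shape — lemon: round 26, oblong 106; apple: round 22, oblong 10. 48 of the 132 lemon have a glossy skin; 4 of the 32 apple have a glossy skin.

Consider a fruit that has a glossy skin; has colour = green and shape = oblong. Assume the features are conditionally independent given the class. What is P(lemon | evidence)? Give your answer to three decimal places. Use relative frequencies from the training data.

0.997

lemon: (132/164) × (39/132) × (106/132) × (48/132) ≈ 0.0694416
apple: (32/164) × (1/32) × (10/32) × (4/32) ≈ 0.000238186
P(lemon | x) = 0.0694416 / 0.069679786 ≈ 0.997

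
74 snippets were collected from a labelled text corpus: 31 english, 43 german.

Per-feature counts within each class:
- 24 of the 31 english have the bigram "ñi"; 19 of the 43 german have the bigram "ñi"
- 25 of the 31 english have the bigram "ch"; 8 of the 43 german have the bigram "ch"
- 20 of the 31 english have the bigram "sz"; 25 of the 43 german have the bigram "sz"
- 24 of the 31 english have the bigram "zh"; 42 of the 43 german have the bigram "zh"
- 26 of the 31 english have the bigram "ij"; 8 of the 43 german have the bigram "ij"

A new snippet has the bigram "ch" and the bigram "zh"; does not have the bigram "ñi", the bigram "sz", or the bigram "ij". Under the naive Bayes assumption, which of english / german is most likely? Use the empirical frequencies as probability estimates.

german

english: (31/74) × (7/31) × (25/31) × (11/31) × (24/31) × (5/31) ≈ 0.00338013
german: (43/74) × (24/43) × (8/43) × (18/43) × (42/43) × (35/43) ≈ 0.020081
Highest score → german.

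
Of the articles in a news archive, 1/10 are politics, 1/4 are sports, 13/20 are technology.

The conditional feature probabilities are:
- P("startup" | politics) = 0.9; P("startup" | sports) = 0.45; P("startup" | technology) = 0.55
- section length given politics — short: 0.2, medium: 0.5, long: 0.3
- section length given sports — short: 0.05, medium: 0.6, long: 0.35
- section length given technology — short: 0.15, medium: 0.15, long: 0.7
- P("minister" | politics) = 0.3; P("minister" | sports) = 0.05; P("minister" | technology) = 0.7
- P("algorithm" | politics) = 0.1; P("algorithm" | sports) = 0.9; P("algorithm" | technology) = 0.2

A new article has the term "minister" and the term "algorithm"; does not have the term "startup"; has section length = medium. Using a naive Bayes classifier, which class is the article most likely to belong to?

technology

politics: 0.1 × (1−0.9) × 0.5 × 0.3 × 0.1 = 0.00015
sports: 0.25 × (1−0.45) × 0.6 × 0.05 × 0.9 = 0.0037125
technology: 0.65 × (1−0.55) × 0.15 × 0.7 × 0.2 = 0.0061425
Highest score → technology.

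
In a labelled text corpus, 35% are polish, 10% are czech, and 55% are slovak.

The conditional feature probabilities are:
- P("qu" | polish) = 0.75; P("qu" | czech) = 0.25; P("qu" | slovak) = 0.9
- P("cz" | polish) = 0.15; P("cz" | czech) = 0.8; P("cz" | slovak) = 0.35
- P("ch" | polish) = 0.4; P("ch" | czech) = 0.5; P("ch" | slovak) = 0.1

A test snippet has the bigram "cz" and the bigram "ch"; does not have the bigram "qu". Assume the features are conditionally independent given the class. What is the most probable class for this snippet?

polish: 0.35 × (1−0.75) × 0.15 × 0.4 = 0.00525
czech: 0.1 × (1−0.25) × 0.8 × 0.5 = 0.03
slovak: 0.55 × (1−0.9) × 0.35 × 0.1 = 0.001925
Highest score → czech.

czech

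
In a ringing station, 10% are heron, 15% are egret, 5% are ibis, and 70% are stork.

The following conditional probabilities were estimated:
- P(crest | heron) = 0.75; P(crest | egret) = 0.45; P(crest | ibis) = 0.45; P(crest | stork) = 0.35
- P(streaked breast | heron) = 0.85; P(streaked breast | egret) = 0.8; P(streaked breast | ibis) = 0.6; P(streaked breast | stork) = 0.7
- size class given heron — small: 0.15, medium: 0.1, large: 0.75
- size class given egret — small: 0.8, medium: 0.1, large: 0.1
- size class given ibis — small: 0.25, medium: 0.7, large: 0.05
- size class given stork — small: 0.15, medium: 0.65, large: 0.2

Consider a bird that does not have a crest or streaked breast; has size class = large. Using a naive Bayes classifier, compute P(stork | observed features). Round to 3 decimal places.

heron: 0.1 × (1−0.75) × (1−0.85) × 0.75 = 0.0028125
egret: 0.15 × (1−0.45) × (1−0.8) × 0.1 = 0.00165
ibis: 0.05 × (1−0.45) × (1−0.6) × 0.05 = 0.00055
stork: 0.7 × (1−0.35) × (1−0.7) × 0.2 = 0.0273
P(stork | x) = 0.0273 / 0.0323125 ≈ 0.845

0.845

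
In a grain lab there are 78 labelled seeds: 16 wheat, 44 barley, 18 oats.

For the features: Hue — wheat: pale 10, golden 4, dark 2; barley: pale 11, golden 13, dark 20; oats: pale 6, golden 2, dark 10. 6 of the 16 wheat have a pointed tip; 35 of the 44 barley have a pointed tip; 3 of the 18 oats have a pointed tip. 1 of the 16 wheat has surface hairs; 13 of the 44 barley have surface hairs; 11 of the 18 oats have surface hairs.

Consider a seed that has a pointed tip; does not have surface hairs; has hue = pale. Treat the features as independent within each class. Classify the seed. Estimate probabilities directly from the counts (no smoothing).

wheat: (16/78) × (10/16) × (6/16) × (15/16) ≈ 0.0450721
barley: (44/78) × (11/44) × (35/44) × (31/44) ≈ 0.0790355
oats: (18/78) × (6/18) × (3/18) × (7/18) ≈ 0.00498575
Highest score → barley.

barley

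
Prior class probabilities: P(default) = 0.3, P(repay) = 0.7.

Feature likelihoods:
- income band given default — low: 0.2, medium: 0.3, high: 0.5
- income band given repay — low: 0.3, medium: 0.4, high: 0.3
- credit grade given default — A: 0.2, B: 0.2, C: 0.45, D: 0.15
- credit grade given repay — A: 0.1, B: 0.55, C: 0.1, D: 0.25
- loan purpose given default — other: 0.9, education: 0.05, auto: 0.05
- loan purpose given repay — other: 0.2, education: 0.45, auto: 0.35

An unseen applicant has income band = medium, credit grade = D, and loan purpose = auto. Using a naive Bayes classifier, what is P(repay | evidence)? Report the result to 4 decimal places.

0.9732

default: 0.3 × 0.3 × 0.15 × 0.05 = 0.000675
repay: 0.7 × 0.4 × 0.25 × 0.35 = 0.0245
P(repay | x) = 0.0245 / 0.025175 ≈ 0.9732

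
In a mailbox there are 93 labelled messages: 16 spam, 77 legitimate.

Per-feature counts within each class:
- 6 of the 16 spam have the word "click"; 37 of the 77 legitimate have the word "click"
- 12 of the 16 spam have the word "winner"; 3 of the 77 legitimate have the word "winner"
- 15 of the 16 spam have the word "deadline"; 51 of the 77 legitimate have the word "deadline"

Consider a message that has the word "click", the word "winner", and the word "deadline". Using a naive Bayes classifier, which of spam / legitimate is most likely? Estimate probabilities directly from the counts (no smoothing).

spam

spam: (16/93) × (6/16) × (12/16) × (15/16) ≈ 0.0453629
legitimate: (77/93) × (37/77) × (3/77) × (51/77) ≈ 0.0102666
Highest score → spam.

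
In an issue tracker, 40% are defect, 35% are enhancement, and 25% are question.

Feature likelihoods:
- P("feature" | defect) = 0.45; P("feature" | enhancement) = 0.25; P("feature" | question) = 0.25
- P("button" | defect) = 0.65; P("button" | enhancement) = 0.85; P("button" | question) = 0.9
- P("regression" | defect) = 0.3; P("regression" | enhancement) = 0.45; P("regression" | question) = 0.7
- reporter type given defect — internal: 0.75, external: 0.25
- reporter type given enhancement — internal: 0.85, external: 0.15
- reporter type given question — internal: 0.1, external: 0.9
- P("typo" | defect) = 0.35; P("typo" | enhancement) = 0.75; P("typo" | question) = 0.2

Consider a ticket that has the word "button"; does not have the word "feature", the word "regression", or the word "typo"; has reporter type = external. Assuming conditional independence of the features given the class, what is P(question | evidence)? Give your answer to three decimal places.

0.636

defect: 0.4 × (1−0.45) × 0.65 × (1−0.3) × 0.25 × (1−0.35) = 0.01626625
enhancement: 0.35 × (1−0.25) × 0.85 × (1−0.45) × 0.15 × (1−0.75) = 0.004601953125
question: 0.25 × (1−0.25) × 0.9 × (1−0.7) × 0.9 × (1−0.2) = 0.03645
P(question | x) = 0.03645 / 0.057318203125 ≈ 0.636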